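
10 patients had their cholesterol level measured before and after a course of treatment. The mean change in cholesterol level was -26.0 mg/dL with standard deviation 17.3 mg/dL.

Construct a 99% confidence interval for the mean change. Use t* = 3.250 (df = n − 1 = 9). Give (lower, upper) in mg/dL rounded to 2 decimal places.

(-43.78, -8.22)

Paired design: SE = s_d/√n = 17.3/√10 = 5.4707.
t* = 3.250; margin of error = 3.250 × 5.4707 = 17.7798.
-26.0 ± 17.7798 → (-43.78, -8.22).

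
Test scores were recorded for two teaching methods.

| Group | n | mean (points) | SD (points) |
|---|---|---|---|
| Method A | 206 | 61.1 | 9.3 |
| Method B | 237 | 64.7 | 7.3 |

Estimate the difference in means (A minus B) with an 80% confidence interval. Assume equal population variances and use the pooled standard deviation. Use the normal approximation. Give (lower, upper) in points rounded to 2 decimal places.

(-4.61, -2.59)

s_p = √[((n₁−1)s₁² + (n₂−1)s₂²)/(n₁+n₂−2)] = √[(205·9.3² + 236·7.3²)/441] = 8.2899.
SE = 8.2899·√(1/206 + 1/237) = 0.7897.
With z* = 1.282, margin = 1.282 × 0.7897 = 1.0124.
x̄₁ − x̄₂ = 61.1 − 64.7 = -3.6000; interval -3.6000 ± 1.0124 = (-4.61, -2.59).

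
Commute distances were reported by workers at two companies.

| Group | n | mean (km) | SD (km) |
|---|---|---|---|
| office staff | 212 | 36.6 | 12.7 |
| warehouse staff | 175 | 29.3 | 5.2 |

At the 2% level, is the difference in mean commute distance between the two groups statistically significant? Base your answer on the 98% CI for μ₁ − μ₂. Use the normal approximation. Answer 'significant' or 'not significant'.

Standard errors of each mean: 12.7/√212 = 0.8722 and 5.2/√175 = 0.3931.
SE(x̄₁ − x̄₂) = √(0.8722² + 0.3931²) = 0.9567 for independent samples with unequal variances.
With z* = 2.326, the margin is 2.326 × 0.9567 = 2.2253.
x̄₁ − x̄₂ = 36.6 − 29.3 = 7.3000; the interval is 7.3000 ± 2.2253 = (5.0747, 9.5253).
The interval (5.0747, 9.5253) does not contain 0, so the difference is significant.

significant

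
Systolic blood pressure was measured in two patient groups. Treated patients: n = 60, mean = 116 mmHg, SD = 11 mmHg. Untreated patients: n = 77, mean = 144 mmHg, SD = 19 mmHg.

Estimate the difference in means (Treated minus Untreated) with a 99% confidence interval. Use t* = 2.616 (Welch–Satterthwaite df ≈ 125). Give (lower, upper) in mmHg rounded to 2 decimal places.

(-34.77, -21.23)

SE₁ = s₁/√n₁ = 11/√60 = 1.4201; SE₂ = 19/√77 = 2.1653.
Independent samples, unequal variances: SE_diff = √(SE₁² + SE₂²) = √(2.01668401 + 4.68852409) = 2.5894.
t* = 2.616, so margin of error = 2.616 × 2.5894 = 6.7739.
Difference in means = 116 − 144 = -28.0000.
-28.0000 ± 6.7739 → (-34.77, -21.23).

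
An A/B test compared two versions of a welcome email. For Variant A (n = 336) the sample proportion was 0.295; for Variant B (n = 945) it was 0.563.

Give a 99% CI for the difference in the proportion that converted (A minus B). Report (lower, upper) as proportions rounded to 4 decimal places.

(-0.3444, -0.1916)

The two standard errors are √(0.2950×0.7050/336) = 0.02488 and √(0.5630×0.4370/945) = 0.01614.
Because the samples are independent, SE_diff = √(0.02488² + 0.01614²) = 0.02966.
Using z* = 2.576 for 99%, ME = 2.576 × 0.02966 = 0.07640.
p̂₁ − p̂₂ = -0.2680; interval -0.2680 ± 0.07640 gives (-0.3444, -0.1916).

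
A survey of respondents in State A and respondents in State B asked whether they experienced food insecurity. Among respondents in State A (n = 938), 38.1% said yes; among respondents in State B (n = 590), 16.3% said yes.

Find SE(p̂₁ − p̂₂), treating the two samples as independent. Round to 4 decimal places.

The two standard errors are √(0.3810×0.6190/938) = 0.01586 and √(0.1630×0.8370/590) = 0.01521.
Because the samples are independent, SE_diff = √(0.01586² + 0.01521²) = 0.02197.

0.0220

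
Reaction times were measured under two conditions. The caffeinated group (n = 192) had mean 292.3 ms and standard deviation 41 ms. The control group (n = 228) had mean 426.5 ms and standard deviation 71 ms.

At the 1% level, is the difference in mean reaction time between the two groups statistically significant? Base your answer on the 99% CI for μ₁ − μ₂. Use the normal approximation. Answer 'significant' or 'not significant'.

Standard errors of each mean: 41/√192 = 2.9589 and 71/√228 = 4.7021.
SE(x̄₁ − x̄₂) = √(2.9589² + 4.7021²) = 5.5556 for independent samples with unequal variances.
With z* = 2.576, the margin is 2.576 × 5.5556 = 14.3112.
x̄₁ − x̄₂ = 292.3 − 426.5 = -134.2000; the interval is -134.2000 ± 14.3112 = (-148.5112, -119.8888).
The interval (-148.5112, -119.8888) does not contain 0, so the difference is significant.

significant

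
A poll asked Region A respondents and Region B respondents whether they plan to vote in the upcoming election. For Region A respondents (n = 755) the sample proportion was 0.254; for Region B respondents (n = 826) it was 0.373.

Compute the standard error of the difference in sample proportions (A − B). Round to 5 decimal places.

SE₁ = √(p̂₁(1−p̂₁)/n₁) = √(0.2540·0.7460/755) = 0.01584; SE₂ = √(0.3730·0.6270/826) = 0.01683.
Independent samples: SE of the difference = √(SE₁² + SE₂²) = √(0.0002509056 + 0.0002832489) = 0.02311.

0.02311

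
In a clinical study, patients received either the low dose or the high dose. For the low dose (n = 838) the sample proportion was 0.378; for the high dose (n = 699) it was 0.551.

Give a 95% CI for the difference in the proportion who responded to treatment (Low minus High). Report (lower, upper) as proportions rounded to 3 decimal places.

SE₁ = √(p̂₁(1−p̂₁)/n₁) = √(0.3780·0.6220/838) = 0.01675; SE₂ = √(0.5510·0.4490/699) = 0.01881.
Independent samples: SE of the difference = √(SE₁² + SE₂²) = √(0.0002805625 + 0.0003538161) = 0.02519.
z* for 95% confidence is 1.960, so the margin of error is 1.960 × 0.02519 = 0.04937.
Point estimate p̂₁ − p̂₂ = 0.3780 − 0.5510 = -0.1730.
-0.1730 ± 0.04937 → (-0.222, -0.124).

(-0.222, -0.124)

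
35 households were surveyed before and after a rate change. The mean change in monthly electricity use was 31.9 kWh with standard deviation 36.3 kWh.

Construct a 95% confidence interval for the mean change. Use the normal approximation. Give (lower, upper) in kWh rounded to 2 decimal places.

Paired design: SE = s_d/√n = 36.3/√35 = 6.1358.
z* = 1.960; margin of error = 1.960 × 6.1358 = 12.0262.
31.9 ± 12.0262 → (19.87, 43.93).

(19.87, 43.93)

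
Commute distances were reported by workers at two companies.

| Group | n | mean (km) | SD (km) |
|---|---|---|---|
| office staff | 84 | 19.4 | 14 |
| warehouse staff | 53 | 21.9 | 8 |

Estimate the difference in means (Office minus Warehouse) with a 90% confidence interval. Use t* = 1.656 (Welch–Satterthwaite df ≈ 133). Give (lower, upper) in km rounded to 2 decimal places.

(-5.62, 0.62)

Standard errors of each mean: 14/√84 = 1.5275 and 8/√53 = 1.0989.
SE(x̄₁ − x̄₂) = √(1.5275² + 1.0989²) = 1.8817 for independent samples with unequal variances.
With t* = 1.656, the margin is 1.656 × 1.8817 = 3.1161.
x̄₁ − x̄₂ = 19.4 − 21.9 = -2.5000; the interval is -2.5000 ± 3.1161 = (-5.62, 0.62).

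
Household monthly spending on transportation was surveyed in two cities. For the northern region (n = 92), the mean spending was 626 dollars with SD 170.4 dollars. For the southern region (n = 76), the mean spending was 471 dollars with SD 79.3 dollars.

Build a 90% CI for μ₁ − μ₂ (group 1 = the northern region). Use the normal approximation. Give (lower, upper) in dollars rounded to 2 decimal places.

(122.17, 187.83)

Per-group SEs: s₁/√n₁ = 170.4/√92 = 17.7654, s₂/√n₂ = 79.3/√76 = 9.0963.
Unpooled SE of the difference: √(315.60943716 + 82.74267369) = 19.9588.
Margin of error = z* · SE = 1.645 × 19.9588 = 32.8322.
x̄₁ − x̄₂ = 626 − 471 = 155.0000.
CI: 155.0000 ± 32.8322 = (122.17, 187.83).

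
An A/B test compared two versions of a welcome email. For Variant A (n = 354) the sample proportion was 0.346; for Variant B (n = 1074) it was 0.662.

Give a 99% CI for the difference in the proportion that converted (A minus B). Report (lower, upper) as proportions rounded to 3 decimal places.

SE₁ = √(p̂₁(1−p̂₁)/n₁) = √(0.3460·0.6540/354) = 0.02528; SE₂ = √(0.6620·0.3380/1074) = 0.01443.
Independent samples: SE of the difference = √(SE₁² + SE₂²) = √(0.0006390784 + 0.0002082249) = 0.02911.
z* for 99% confidence is 2.576, so the margin of error is 2.576 × 0.02911 = 0.07499.
Point estimate p̂₁ − p̂₂ = 0.3460 − 0.6620 = -0.3160.
-0.3160 ± 0.07499 → (-0.391, -0.241).

(-0.391, -0.241)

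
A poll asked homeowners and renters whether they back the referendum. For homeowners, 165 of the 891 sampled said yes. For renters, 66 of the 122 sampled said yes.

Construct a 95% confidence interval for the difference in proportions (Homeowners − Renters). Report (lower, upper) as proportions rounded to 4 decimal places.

(-0.4478, -0.2638)

Sample proportions: 165/891 = 0.1852, 66/122 = 0.5410.
Each SE is √(p̂(1−p̂)/n): √(0.1852·0.8148/891) = 0.01301 and √(0.5410·0.4590/122) = 0.04512.
SE(p̂₁ − p̂₂) = √(SE₁² + SE₂²) = √(0.0001692601 + 0.0020358144) = 0.04696, since the two samples are independent.
At 95% confidence z* = 1.960; margin = 1.960 × 0.04696 = 0.09204.
The difference is 0.1852 − 0.5410 = -0.3558, so the interval is -0.3558 ± 0.09204 = (-0.4478, -0.2638).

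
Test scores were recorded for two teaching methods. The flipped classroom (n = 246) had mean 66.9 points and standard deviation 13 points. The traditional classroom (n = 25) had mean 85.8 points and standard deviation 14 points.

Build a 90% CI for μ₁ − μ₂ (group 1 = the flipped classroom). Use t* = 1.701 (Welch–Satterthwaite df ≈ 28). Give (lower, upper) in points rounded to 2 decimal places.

Per-group SEs: s₁/√n₁ = 13/√246 = 0.8288, s₂/√n₂ = 14/√25 = 2.8000.
Unpooled SE of the difference: √(0.68690944 + 7.84) = 2.9201.
Margin of error = t* · SE = 1.701 × 2.9201 = 4.9671.
x̄₁ − x̄₂ = 66.9 − 85.8 = -18.9000.
CI: -18.9000 ± 4.9671 = (-23.87, -13.93).

(-23.87, -13.93)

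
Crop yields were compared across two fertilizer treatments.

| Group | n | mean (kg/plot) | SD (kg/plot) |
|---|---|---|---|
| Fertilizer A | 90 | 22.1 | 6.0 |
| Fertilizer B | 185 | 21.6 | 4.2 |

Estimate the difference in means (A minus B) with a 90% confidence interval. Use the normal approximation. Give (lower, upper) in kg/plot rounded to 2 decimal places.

Standard errors of each mean: 6.0/√90 = 0.6325 and 4.2/√185 = 0.3088.
SE(x̄₁ − x̄₂) = √(0.6325² + 0.3088²) = 0.7039 for independent samples with unequal variances.
With z* = 1.645, the margin is 1.645 × 0.7039 = 1.1579.
x̄₁ − x̄₂ = 22.1 − 21.6 = 0.5000; the interval is 0.5000 ± 1.1579 = (-0.66, 1.66).

(-0.66, 1.66)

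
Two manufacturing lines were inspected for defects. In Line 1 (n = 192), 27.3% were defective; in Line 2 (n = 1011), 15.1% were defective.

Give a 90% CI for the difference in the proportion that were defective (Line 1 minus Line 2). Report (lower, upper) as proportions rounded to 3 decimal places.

The two standard errors are √(0.2730×0.7270/192) = 0.03215 and √(0.1510×0.8490/1011) = 0.01126.
Because the samples are independent, SE_diff = √(0.03215² + 0.01126²) = 0.03406.
Using z* = 1.645 for 90%, ME = 1.645 × 0.03406 = 0.05603.
p̂₁ − p̂₂ = 0.1220; interval 0.1220 ± 0.05603 gives (0.066, 0.178).

(0.066, 0.178)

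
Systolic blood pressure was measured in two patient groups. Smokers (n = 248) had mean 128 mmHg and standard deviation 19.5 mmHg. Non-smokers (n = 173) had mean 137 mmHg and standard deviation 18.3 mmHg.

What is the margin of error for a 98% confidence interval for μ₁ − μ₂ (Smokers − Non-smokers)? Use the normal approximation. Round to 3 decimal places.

4.332

Standard errors of each mean: 19.5/√248 = 1.2383 and 18.3/√173 = 1.3913.
SE(x̄₁ − x̄₂) = √(1.2383² + 1.3913²) = 1.8626 for independent samples with unequal variances.
With z* = 2.326, the margin is 2.326 × 1.8626 = 4.3324.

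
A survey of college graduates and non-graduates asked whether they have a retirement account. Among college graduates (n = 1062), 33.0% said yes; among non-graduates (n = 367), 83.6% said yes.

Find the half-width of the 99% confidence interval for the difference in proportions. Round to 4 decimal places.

0.0621

Each SE is √(p̂(1−p̂)/n): √(0.3300·0.6700/1062) = 0.01443 and √(0.8360·0.1640/367) = 0.01933.
SE(p̂₁ − p̂₂) = √(SE₁² + SE₂²) = √(0.0002082249 + 0.0003736489) = 0.02412, since the two samples are independent.
At 99% confidence z* = 2.576; margin = 2.576 × 0.02412 = 0.06213.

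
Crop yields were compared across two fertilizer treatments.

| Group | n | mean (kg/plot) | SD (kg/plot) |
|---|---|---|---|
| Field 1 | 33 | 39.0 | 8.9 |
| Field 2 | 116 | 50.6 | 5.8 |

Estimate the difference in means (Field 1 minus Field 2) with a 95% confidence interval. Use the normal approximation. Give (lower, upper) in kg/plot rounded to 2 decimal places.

(-14.81, -8.39)

Per-group SEs: s₁/√n₁ = 8.9/√33 = 1.5493, s₂/√n₂ = 5.8/√116 = 0.5385.
Unpooled SE of the difference: √(2.40033049 + 0.28998225) = 1.6402.
Margin of error = z* · SE = 1.960 × 1.6402 = 3.2148.
x̄₁ − x̄₂ = 39.0 − 50.6 = -11.6000.
CI: -11.6000 ± 3.2148 = (-14.81, -8.39).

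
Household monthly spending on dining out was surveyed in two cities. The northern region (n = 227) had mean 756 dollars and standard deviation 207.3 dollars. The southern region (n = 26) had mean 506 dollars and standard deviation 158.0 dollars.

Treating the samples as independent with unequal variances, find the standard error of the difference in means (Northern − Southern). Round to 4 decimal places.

33.9037

SE₁ = s₁/√n₁ = 207.3/√227 = 13.7590; SE₂ = 158.0/√26 = 30.9863.
Independent samples, unequal variances: SE_diff = √(SE₁² + SE₂²) = √(189.310081 + 960.15078769) = 33.9037.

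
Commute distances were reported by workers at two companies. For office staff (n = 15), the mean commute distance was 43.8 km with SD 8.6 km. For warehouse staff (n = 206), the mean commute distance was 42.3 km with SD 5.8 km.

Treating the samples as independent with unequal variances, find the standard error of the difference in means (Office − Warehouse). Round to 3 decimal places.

2.257

Per-group SEs: s₁/√n₁ = 8.6/√15 = 2.2205, s₂/√n₂ = 5.8/√206 = 0.4041.
Unpooled SE of the difference: √(4.93062025 + 0.16329681) = 2.2570.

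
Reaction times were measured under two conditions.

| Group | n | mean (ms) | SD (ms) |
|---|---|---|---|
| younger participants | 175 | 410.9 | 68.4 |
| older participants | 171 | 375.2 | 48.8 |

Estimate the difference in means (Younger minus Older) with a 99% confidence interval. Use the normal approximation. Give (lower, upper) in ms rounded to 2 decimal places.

Per-group SEs: s₁/√n₁ = 68.4/√175 = 5.1706, s₂/√n₂ = 48.8/√171 = 3.7318.
Unpooled SE of the difference: √(26.73510436 + 13.92633124) = 6.3766.
Margin of error = z* · SE = 2.576 × 6.3766 = 16.4261.
x̄₁ − x̄₂ = 410.9 − 375.2 = 35.7000.
CI: 35.7000 ± 16.4261 = (19.27, 52.13).

(19.27, 52.13)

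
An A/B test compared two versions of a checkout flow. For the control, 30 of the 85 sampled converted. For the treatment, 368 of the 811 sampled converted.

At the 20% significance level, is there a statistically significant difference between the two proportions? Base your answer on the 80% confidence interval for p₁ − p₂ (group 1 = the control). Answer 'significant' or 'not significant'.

significant

p̂₁ = 30/85 = 0.3529 and p̂₂ = 368/811 = 0.4538.
SE₁ = √(p̂₁(1−p̂₁)/n₁) = √(0.3529·0.6471/85) = 0.05183; SE₂ = √(0.4538·0.5462/811) = 0.01748.
Independent samples: SE of the difference = √(SE₁² + SE₂²) = √(0.0026863489 + 0.0003055504) = 0.05470.
z* for 80% confidence is 1.282, so the margin of error is 1.282 × 0.05470 = 0.07013.
Point estimate p̂₁ − p̂₂ = 0.3529 − 0.4538 = -0.1009.
-0.1009 ± 0.07013 → (-0.17103, -0.03077).
The interval (-0.17103, -0.03077) does not contain 0, so the difference is significant.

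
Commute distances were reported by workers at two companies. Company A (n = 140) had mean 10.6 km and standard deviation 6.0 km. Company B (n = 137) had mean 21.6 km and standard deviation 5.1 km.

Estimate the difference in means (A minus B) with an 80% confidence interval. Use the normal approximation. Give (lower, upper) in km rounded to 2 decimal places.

Standard errors of each mean: 6.0/√140 = 0.5071 and 5.1/√137 = 0.4357.
SE(x̄₁ − x̄₂) = √(0.5071² + 0.4357²) = 0.6686 for independent samples with unequal variances.
With z* = 1.282, the margin is 1.282 × 0.6686 = 0.8571.
x̄₁ − x̄₂ = 10.6 − 21.6 = -11.0000; the interval is -11.0000 ± 0.8571 = (-11.86, -10.14).

(-11.86, -10.14)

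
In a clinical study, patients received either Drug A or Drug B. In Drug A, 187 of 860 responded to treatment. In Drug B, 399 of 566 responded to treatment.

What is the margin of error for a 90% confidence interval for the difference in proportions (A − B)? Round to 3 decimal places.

0.039

Sample proportions: 187/860 = 0.2174, 399/566 = 0.7049.
Each SE is √(p̂(1−p̂)/n): √(0.2174·0.7826/860) = 0.01407 and √(0.7049·0.2951/566) = 0.01917.
SE(p̂₁ − p̂₂) = √(SE₁² + SE₂²) = √(0.0001979649 + 0.0003674889) = 0.02378, since the two samples are independent.
At 90% confidence z* = 1.645; margin = 1.645 × 0.02378 = 0.03912.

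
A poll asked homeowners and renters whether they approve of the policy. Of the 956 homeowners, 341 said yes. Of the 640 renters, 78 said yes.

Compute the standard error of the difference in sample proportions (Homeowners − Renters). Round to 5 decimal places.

0.02018

First, p̂₁ = 341/956 = 0.3567; p̂₂ = 78/640 = 0.1219.
The two standard errors are √(0.3567×0.6433/956) = 0.01549 and √(0.1219×0.8781/640) = 0.01293.
Because the samples are independent, SE_diff = √(0.01549² + 0.01293²) = 0.02018.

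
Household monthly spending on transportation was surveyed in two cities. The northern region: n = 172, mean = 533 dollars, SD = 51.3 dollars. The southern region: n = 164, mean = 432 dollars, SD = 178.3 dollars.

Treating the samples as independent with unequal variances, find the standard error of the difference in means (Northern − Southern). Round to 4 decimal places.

14.4619

Standard errors of each mean: 51.3/√172 = 3.9116 and 178.3/√164 = 13.9229.
SE(x̄₁ − x̄₂) = √(3.9116² + 13.9229²) = 14.4619 for independent samples with unequal variances.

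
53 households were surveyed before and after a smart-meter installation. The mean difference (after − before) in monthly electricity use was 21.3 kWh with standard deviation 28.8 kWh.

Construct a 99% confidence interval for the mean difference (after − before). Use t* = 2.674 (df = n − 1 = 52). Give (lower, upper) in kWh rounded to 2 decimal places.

This is a matched-pairs design, so SE = s_d/√n = 28.8/√53 = 3.9560.
Margin = 2.674 × 3.9560 = 10.5783; the interval is 21.3 ± 10.5783 = (10.72, 31.88).

(10.72, 31.88)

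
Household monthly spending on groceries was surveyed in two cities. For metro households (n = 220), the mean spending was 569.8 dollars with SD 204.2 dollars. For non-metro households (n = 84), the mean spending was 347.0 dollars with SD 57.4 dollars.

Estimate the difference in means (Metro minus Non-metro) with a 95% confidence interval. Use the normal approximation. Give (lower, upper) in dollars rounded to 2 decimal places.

SE₁ = s₁/√n₁ = 204.2/√220 = 13.7672; SE₂ = 57.4/√84 = 6.2629.
Independent samples, unequal variances: SE_diff = √(SE₁² + SE₂²) = √(189.53579584 + 39.22391641) = 15.1248.
z* = 1.960, so margin of error = 1.960 × 15.1248 = 29.6446.
Difference in means = 569.8 − 347.0 = 222.8000.
222.8000 ± 29.6446 → (193.16, 252.44).

(193.16, 252.44)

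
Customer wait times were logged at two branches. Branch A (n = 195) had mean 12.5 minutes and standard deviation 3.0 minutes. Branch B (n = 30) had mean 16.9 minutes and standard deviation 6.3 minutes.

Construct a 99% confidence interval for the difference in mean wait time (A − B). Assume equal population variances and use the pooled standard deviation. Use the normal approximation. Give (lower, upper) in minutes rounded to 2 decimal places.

Pooled variance s_p² = [194·3.0² + 29·6.3²] / (195+30−2) = 12.9911, so s_p = 3.6043.
SE_diff = s_p·√(1/n₁ + 1/n₂) = 3.6043·√(1/195 + 1/30) = 0.7069.
z* = 2.576; margin = 2.576 × 0.7069 = 1.8210.
Difference = 12.5 − 16.9 = -4.4000.
-4.4000 ± 1.8210 → (-6.22, -2.58).

(-6.22, -2.58)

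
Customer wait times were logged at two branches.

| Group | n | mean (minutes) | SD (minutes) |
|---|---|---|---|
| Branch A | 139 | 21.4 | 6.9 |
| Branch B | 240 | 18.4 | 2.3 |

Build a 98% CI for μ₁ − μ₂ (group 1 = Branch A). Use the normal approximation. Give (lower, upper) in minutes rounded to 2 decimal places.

(1.60, 4.40)

SE₁ = s₁/√n₁ = 6.9/√139 = 0.5853; SE₂ = 2.3/√240 = 0.1485.
Independent samples, unequal variances: SE_diff = √(SE₁² + SE₂²) = √(0.34257609 + 0.02205225) = 0.6038.
z* = 2.326, so margin of error = 2.326 × 0.6038 = 1.4044.
Difference in means = 21.4 − 18.4 = 3.0000.
3.0000 ± 1.4044 → (1.60, 4.40).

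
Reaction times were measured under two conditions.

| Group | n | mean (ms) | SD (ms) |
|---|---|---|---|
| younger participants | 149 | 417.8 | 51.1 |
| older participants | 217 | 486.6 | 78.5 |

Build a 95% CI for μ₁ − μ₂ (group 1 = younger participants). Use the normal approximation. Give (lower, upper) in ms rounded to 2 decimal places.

Standard errors of each mean: 51.1/√149 = 4.1863 and 78.5/√217 = 5.3289.
SE(x̄₁ − x̄₂) = √(4.1863² + 5.3289²) = 6.7766 for independent samples with unequal variances.
With z* = 1.960, the margin is 1.960 × 6.7766 = 13.2821.
x̄₁ − x̄₂ = 417.8 − 486.6 = -68.8000; the interval is -68.8000 ± 13.2821 = (-82.08, -55.52).

(-82.08, -55.52)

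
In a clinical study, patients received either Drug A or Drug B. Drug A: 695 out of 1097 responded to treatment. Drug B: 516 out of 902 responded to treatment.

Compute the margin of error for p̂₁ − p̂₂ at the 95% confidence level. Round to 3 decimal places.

0.043

p̂₁ = 695/1097 = 0.6335 and p̂₂ = 516/902 = 0.5721.
SE₁ = √(p̂₁(1−p̂₁)/n₁) = √(0.6335·0.3665/1097) = 0.01455; SE₂ = √(0.5721·0.4279/902) = 0.01647.
Independent samples: SE of the difference = √(SE₁² + SE₂²) = √(0.0002117025 + 0.0002712609) = 0.02198.
z* for 95% confidence is 1.960, so the margin of error is 1.960 × 0.02198 = 0.04308.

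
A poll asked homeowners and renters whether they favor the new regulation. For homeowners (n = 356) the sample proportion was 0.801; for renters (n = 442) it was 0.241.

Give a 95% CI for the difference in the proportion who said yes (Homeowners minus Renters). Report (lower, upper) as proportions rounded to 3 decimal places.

(0.502, 0.618)

The two standard errors are √(0.8010×0.1990/356) = 0.02116 and √(0.2410×0.7590/442) = 0.02034.
Because the samples are independent, SE_diff = √(0.02116² + 0.02034²) = 0.02935.
Using z* = 1.960 for 95%, ME = 1.960 × 0.02935 = 0.05753.
p̂₁ − p̂₂ = 0.5600; interval 0.5600 ± 0.05753 gives (0.502, 0.618).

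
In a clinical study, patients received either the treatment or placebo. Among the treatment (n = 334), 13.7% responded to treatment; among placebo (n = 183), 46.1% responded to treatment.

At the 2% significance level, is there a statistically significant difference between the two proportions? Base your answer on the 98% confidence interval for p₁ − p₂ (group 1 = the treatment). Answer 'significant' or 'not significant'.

significant

Each SE is √(p̂(1−p̂)/n): √(0.1370·0.8630/334) = 0.01881 and √(0.4610·0.5390/183) = 0.03685.
SE(p̂₁ − p̂₂) = √(SE₁² + SE₂²) = √(0.0003538161 + 0.0013579225) = 0.04137, since the two samples are independent.
At 98% confidence z* = 2.326; margin = 2.326 × 0.04137 = 0.09623.
The difference is 0.1370 − 0.4610 = -0.3240, so the interval is -0.3240 ± 0.09623 = (-0.42023, -0.22777).
The interval (-0.42023, -0.22777) does not contain 0, so the difference is significant.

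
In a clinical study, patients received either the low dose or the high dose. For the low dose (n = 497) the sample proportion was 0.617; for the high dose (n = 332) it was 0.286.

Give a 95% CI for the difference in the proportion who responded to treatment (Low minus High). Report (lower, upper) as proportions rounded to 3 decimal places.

The two standard errors are √(0.6170×0.3830/497) = 0.02181 and √(0.2860×0.7140/332) = 0.02480.
Because the samples are independent, SE_diff = √(0.02181² + 0.02480²) = 0.03303.
Using z* = 1.960 for 95%, ME = 1.960 × 0.03303 = 0.06474.
p̂₁ − p̂₂ = 0.3310; interval 0.3310 ± 0.06474 gives (0.266, 0.396).

(0.266, 0.396)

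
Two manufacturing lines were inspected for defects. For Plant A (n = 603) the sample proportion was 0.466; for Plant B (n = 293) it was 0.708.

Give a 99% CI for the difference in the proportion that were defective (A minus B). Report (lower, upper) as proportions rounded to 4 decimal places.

(-0.3281, -0.1559)

Each SE is √(p̂(1−p̂)/n): √(0.4660·0.5340/603) = 0.02031 and √(0.7080·0.2920/293) = 0.02656.
SE(p̂₁ − p̂₂) = √(SE₁² + SE₂²) = √(0.0004124961 + 0.0007054336) = 0.03344, since the two samples are independent.
At 99% confidence z* = 2.576; margin = 2.576 × 0.03344 = 0.08614.
The difference is 0.4660 − 0.7080 = -0.2420, so the interval is -0.2420 ± 0.08614 = (-0.3281, -0.1559).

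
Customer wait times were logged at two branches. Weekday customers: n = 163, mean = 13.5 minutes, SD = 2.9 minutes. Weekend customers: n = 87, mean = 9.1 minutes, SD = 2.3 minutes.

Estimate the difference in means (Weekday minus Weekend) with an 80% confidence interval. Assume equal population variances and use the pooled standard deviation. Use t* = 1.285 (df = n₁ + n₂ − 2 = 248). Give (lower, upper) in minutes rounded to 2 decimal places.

(3.94, 4.86)

s_p = √[((n₁−1)s₁² + (n₂−1)s₂²)/(n₁+n₂−2)] = √[(162·2.9² + 86·2.3²)/248] = 2.7070.
SE = 2.7070·√(1/163 + 1/87) = 0.3594.
With t* = 1.285, margin = 1.285 × 0.3594 = 0.4618.
x̄₁ − x̄₂ = 13.5 − 9.1 = 4.4000; interval 4.4000 ± 0.4618 = (3.94, 4.86).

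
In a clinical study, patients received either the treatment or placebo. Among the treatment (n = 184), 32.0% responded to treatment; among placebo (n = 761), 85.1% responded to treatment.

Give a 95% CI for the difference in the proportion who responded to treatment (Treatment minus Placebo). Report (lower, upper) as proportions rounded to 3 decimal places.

(-0.603, -0.459)

Each SE is √(p̂(1−p̂)/n): √(0.3200·0.6800/184) = 0.03439 and √(0.8510·0.1490/761) = 0.01291.
SE(p̂₁ − p̂₂) = √(SE₁² + SE₂²) = √(0.0011826721 + 0.0001666681) = 0.03673, since the two samples are independent.
At 95% confidence z* = 1.960; margin = 1.960 × 0.03673 = 0.07199.
The difference is 0.3200 − 0.8510 = -0.5310, so the interval is -0.5310 ± 0.07199 = (-0.603, -0.459).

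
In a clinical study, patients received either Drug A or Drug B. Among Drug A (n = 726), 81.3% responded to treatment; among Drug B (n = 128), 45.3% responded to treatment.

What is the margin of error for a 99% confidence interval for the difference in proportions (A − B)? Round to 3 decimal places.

SE₁ = √(p̂₁(1−p̂₁)/n₁) = √(0.8130·0.1870/726) = 0.01447; SE₂ = √(0.4530·0.5470/128) = 0.04400.
Independent samples: SE of the difference = √(SE₁² + SE₂²) = √(0.0002093809 + 0.001936) = 0.04632.
z* for 99% confidence is 2.576, so the margin of error is 2.576 × 0.04632 = 0.11932.

0.119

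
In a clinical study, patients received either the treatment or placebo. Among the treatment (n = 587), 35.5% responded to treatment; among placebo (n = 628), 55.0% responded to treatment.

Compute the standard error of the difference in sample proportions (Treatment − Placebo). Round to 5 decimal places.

0.02800

Each SE is √(p̂(1−p̂)/n): √(0.3550·0.6450/587) = 0.01975 and √(0.5500·0.4500/628) = 0.01985.
SE(p̂₁ − p̂₂) = √(SE₁² + SE₂²) = √(0.0003900625 + 0.0003940225) = 0.02800, since the two samples are independent.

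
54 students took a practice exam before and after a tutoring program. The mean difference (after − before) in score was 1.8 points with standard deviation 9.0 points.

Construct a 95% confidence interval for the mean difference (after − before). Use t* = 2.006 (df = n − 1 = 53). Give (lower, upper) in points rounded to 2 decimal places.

(-0.66, 4.26)

This is a matched-pairs design, so SE = s_d/√n = 9.0/√54 = 1.2247.
Margin = 2.006 × 1.2247 = 2.4567; the interval is 1.8 ± 2.4567 = (-0.66, 4.26).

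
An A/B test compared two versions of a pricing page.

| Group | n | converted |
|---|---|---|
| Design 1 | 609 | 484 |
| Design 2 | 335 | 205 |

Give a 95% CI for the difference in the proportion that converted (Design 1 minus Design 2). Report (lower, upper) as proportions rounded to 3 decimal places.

(0.122, 0.244)

Sample proportions: 484/609 = 0.7947, 205/335 = 0.6119.
Each SE is √(p̂(1−p̂)/n): √(0.7947·0.2053/609) = 0.01637 and √(0.6119·0.3881/335) = 0.02663.
SE(p̂₁ − p̂₂) = √(SE₁² + SE₂²) = √(0.0002679769 + 0.0007091569) = 0.03126, since the two samples are independent.
At 95% confidence z* = 1.960; margin = 1.960 × 0.03126 = 0.06127.
The difference is 0.7947 − 0.6119 = 0.1828, so the interval is 0.1828 ± 0.06127 = (0.122, 0.244).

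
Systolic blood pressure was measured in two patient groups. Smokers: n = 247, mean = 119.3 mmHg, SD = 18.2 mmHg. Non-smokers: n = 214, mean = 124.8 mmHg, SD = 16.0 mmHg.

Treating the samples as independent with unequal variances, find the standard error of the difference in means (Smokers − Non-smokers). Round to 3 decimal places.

Per-group SEs: s₁/√n₁ = 18.2/√247 = 1.1580, s₂/√n₂ = 16.0/√214 = 1.0937.
Unpooled SE of the difference: √(1.340964 + 1.19617969) = 1.5928.

1.593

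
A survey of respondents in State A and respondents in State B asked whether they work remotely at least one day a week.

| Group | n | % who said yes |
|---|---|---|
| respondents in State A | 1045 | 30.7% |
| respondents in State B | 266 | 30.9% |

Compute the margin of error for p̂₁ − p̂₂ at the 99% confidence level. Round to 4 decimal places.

Each SE is √(p̂(1−p̂)/n): √(0.3070·0.6930/1045) = 0.01427 and √(0.3090·0.6910/266) = 0.02833.
SE(p̂₁ − p̂₂) = √(SE₁² + SE₂²) = √(0.0002036329 + 0.0008025889) = 0.03172, since the two samples are independent.
At 99% confidence z* = 2.576; margin = 2.576 × 0.03172 = 0.08171.

0.0817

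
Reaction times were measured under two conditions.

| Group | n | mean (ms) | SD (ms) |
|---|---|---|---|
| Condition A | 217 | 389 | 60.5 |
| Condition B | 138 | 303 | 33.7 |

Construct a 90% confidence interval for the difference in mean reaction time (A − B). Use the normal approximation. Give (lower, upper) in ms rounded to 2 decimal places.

(77.76, 94.24)

Standard errors of each mean: 60.5/√217 = 4.1070 and 33.7/√138 = 2.8687.
SE(x̄₁ − x̄₂) = √(4.1070² + 2.8687²) = 5.0097 for independent samples with unequal variances.
With z* = 1.645, the margin is 1.645 × 5.0097 = 8.2410.
x̄₁ − x̄₂ = 389 − 303 = 86.0000; the interval is 86.0000 ± 8.2410 = (77.76, 94.24).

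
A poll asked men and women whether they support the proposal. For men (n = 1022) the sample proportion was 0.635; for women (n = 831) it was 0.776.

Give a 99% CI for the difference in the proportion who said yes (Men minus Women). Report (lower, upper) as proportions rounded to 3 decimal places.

(-0.195, -0.087)

Each SE is √(p̂(1−p̂)/n): √(0.6350·0.3650/1022) = 0.01506 and √(0.7760·0.2240/831) = 0.01446.
SE(p̂₁ − p̂₂) = √(SE₁² + SE₂²) = √(0.0002268036 + 0.0002090916) = 0.02088, since the two samples are independent.
At 99% confidence z* = 2.576; margin = 2.576 × 0.02088 = 0.05379.
The difference is 0.6350 − 0.7760 = -0.1410, so the interval is -0.1410 ± 0.05379 = (-0.195, -0.087).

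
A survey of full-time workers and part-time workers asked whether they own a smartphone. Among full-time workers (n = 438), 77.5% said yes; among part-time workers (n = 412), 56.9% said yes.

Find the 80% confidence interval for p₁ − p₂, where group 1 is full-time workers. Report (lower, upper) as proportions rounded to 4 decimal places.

(0.1656, 0.2464)

Each SE is √(p̂(1−p̂)/n): √(0.7750·0.2250/438) = 0.01995 and √(0.5690·0.4310/412) = 0.02440.
SE(p̂₁ − p̂₂) = √(SE₁² + SE₂²) = √(0.0003980025 + 0.00059536) = 0.03152, since the two samples are independent.
At 80% confidence z* = 1.282; margin = 1.282 × 0.03152 = 0.04041.
The difference is 0.7750 − 0.5690 = 0.2060, so the interval is 0.2060 ± 0.04041 = (0.1656, 0.2464).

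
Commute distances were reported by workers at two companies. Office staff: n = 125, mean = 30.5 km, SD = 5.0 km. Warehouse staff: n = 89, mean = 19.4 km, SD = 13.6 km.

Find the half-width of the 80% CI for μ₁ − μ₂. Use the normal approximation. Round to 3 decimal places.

1.935

Standard errors of each mean: 5.0/√125 = 0.4472 and 13.6/√89 = 1.4416.
SE(x̄₁ − x̄₂) = √(0.4472² + 1.4416²) = 1.5094 for independent samples with unequal variances.
With z* = 1.282, the margin is 1.282 × 1.5094 = 1.9351.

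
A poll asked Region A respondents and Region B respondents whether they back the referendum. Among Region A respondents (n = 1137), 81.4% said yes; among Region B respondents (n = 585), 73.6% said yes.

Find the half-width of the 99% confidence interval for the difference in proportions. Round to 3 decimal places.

0.056

SE₁ = √(p̂₁(1−p̂₁)/n₁) = √(0.8140·0.1860/1137) = 0.01154; SE₂ = √(0.7360·0.2640/585) = 0.01822.
Independent samples: SE of the difference = √(SE₁² + SE₂²) = √(0.0001331716 + 0.0003319684) = 0.02157.
z* for 99% confidence is 2.576, so the margin of error is 2.576 × 0.02157 = 0.05556.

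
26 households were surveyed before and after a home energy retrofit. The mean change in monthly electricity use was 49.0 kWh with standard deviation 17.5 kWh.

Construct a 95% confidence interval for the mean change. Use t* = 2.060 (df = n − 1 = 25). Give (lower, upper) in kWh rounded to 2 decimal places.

This is a matched-pairs design, so SE = s_d/√n = 17.5/√26 = 3.4320.
Margin = 2.060 × 3.4320 = 7.0699; the interval is 49.0 ± 7.0699 = (41.93, 56.07).

(41.93, 56.07)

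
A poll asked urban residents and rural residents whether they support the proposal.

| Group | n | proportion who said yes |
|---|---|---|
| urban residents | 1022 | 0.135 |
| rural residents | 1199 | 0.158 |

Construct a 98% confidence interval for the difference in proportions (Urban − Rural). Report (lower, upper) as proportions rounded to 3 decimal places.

(-0.058, 0.012)

SE₁ = √(p̂₁(1−p̂₁)/n₁) = √(0.1350·0.8650/1022) = 0.01069; SE₂ = √(0.1580·0.8420/1199) = 0.01053.
Independent samples: SE of the difference = √(SE₁² + SE₂²) = √(0.0001142761 + 0.0001108809) = 0.01501.
z* for 98% confidence is 2.326, so the margin of error is 2.326 × 0.01501 = 0.03491.
Point estimate p̂₁ − p̂₂ = 0.1350 − 0.1580 = -0.0230.
-0.0230 ± 0.03491 → (-0.058, 0.012).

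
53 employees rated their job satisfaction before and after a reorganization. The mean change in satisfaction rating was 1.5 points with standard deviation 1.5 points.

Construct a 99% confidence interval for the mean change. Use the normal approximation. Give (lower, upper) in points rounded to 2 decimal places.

This is a matched-pairs design, so SE = s_d/√n = 1.5/√53 = 0.2060.
Margin = 2.576 × 0.2060 = 0.5307; the interval is 1.5 ± 0.5307 = (0.97, 2.03).

(0.97, 2.03)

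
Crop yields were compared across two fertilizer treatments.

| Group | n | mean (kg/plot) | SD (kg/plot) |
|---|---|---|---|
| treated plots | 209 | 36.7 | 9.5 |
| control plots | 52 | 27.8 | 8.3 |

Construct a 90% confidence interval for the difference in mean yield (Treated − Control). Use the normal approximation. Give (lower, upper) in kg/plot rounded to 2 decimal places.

SE₁ = s₁/√n₁ = 9.5/√209 = 0.6571; SE₂ = 8.3/√52 = 1.1510.
Independent samples, unequal variances: SE_diff = √(SE₁² + SE₂²) = √(0.43178041 + 1.324801) = 1.3254.
z* = 1.645, so margin of error = 1.645 × 1.3254 = 2.1803.
Difference in means = 36.7 − 27.8 = 8.9000.
8.9000 ± 2.1803 → (6.72, 11.08).

(6.72, 11.08)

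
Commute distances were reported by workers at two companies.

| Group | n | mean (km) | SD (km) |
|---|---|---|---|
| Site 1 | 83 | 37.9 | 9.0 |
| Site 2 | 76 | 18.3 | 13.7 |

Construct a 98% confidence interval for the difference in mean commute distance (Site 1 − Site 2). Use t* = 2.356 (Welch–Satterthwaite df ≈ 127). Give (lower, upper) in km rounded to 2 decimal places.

(15.23, 23.97)

Per-group SEs: s₁/√n₁ = 9.0/√83 = 0.9879, s₂/√n₂ = 13.7/√76 = 1.5715.
Unpooled SE of the difference: √(0.97594641 + 2.46961225) = 1.8562.
Margin of error = t* · SE = 2.356 × 1.8562 = 4.3732.
x̄₁ − x̄₂ = 37.9 − 18.3 = 19.6000.
CI: 19.6000 ± 4.3732 = (15.23, 23.97).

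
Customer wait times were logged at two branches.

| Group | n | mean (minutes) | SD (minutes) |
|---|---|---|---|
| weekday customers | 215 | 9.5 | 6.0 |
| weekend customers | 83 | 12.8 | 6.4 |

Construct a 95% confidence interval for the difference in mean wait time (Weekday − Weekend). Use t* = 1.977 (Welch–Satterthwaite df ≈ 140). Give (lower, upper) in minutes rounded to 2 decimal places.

(-4.91, -1.69)

Per-group SEs: s₁/√n₁ = 6.0/√215 = 0.4092, s₂/√n₂ = 6.4/√83 = 0.7025.
Unpooled SE of the difference: √(0.16744464 + 0.49350625) = 0.8130.
Margin of error = t* · SE = 1.977 × 0.8130 = 1.6073.
x̄₁ − x̄₂ = 9.5 − 12.8 = -3.3000.
CI: -3.3000 ± 1.6073 = (-4.91, -1.69).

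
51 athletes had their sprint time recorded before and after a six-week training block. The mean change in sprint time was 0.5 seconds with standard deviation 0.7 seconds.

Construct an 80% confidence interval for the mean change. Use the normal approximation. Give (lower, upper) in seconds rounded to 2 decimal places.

(0.37, 0.63)

This is a matched-pairs design, so SE = s_d/√n = 0.7/√51 = 0.0980.
Margin = 1.282 × 0.0980 = 0.1256; the interval is 0.5 ± 0.1256 = (0.37, 0.63).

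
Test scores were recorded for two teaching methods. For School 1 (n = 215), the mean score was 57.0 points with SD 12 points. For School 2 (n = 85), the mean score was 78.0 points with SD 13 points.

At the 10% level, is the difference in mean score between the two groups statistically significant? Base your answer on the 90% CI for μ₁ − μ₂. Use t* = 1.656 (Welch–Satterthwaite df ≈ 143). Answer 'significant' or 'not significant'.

Standard errors of each mean: 12/√215 = 0.8184 and 13/√85 = 1.4100.
SE(x̄₁ − x̄₂) = √(0.8184² + 1.4100²) = 1.6303 for independent samples with unequal variances.
With t* = 1.656, the margin is 1.656 × 1.6303 = 2.6998.
x̄₁ − x̄₂ = 57.0 − 78.0 = -21.0000; the interval is -21.0000 ± 2.6998 = (-23.6998, -18.3002).
The interval (-23.6998, -18.3002) does not contain 0, so the difference is significant.

significant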